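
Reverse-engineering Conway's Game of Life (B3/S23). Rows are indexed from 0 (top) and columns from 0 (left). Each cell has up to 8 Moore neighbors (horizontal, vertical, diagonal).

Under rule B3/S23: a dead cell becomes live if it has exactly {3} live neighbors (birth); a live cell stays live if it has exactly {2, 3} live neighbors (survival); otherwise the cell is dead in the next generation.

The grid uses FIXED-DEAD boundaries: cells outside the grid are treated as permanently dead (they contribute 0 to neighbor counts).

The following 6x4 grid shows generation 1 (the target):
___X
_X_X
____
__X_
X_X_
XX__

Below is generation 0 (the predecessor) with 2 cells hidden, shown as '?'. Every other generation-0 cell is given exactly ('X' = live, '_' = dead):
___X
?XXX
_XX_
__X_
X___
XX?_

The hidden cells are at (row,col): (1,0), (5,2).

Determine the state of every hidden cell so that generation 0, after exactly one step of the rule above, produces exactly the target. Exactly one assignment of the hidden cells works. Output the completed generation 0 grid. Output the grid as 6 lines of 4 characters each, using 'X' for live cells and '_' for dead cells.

Answer: ___X
_XXX
_XX_
__X_
X___
XXX_

Derivation:
Hidden generation-0 cells (in order): (1,0), (5,2).
A hidden cell only influences target cells in its own 3x3 neighborhood. Try each of the 2^2 = 4 assignments, step the completed generation 0 forward once under B3/S23, and compare with the target:
  (1,0)=_ (5,2)=_ -> step gives (4,2)='_' but target has 'X' -> reject
  (1,0)=_ (5,2)=X -> step reproduces the target at every cell -> ACCEPT
  (1,0)=X (5,2)=_ -> step gives (0,1)='X' but target has '_' -> reject
  (1,0)=X (5,2)=X -> step gives (0,1)='X' but target has '_' -> reject
Unique solution: (1,0)=dead, (5,2)=live.
Check: live-neighbor counts of every cell in the completed generation 0:
1242
2353
2454
2422
2532
2311
Applying B3/S23 to generation 0 with these counts gives:
___X
_X_X
____
__X_
X_X_
XX__
which matches the target exactly.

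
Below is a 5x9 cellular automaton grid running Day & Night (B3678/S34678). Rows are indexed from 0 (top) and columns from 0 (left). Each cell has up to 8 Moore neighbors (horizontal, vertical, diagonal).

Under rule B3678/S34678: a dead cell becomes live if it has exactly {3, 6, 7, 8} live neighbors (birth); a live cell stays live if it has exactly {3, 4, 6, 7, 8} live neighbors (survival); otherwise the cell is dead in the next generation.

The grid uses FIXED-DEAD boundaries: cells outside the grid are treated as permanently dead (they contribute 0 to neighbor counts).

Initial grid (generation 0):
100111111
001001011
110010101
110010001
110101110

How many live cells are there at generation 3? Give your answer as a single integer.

Answer: 16

Derivation:
Simulating step by step:
Generation 0 (given above): 26 live cells
Generation 1: 20 live cells
000011111
100000111
111100001
000110000
111010000
Generation 2: 16 live cells
000001101
001110111
011110000
011010000
000000000
Generation 3: 16 live cells
000111100
011010110
011110010
011000000
000000000
Population at generation 3: 16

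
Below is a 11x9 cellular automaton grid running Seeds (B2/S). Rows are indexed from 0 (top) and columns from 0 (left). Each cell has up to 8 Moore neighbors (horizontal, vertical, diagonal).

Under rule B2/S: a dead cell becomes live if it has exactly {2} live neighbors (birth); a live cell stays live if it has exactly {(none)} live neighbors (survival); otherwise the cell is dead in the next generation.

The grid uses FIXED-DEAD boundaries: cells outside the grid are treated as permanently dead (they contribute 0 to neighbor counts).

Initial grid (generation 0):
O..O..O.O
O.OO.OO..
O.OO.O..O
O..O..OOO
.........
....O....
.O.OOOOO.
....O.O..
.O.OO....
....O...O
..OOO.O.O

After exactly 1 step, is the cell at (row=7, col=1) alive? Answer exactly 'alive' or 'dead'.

Answer: alive

Derivation:
Simulating step by step:
Generation 0 (given above): 38 live cells
Generation 1: 15 live cells
.........
........O
.........
.....O...
...OOOO.O
..O....O.
..O......
OO.......
..O....O.
.O.......
.........

Cell (7,1) at generation 1: 1 -> alive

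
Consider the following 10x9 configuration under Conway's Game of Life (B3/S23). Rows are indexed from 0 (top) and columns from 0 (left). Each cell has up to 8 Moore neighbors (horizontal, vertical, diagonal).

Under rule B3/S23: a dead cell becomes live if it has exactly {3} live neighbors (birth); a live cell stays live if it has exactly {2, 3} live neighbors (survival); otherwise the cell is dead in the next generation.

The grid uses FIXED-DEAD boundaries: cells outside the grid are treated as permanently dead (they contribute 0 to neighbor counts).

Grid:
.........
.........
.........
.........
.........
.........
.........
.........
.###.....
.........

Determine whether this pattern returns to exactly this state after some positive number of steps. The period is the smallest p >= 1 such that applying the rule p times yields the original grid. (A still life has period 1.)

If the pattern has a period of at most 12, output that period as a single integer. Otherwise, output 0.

Answer: 2

Derivation:
Simulating and comparing each generation to the original:
Gen 0 (original, given above): 3 live cells
Gen 1: 3 live cells, differs from original
Gen 2: 3 live cells, MATCHES original -> period = 2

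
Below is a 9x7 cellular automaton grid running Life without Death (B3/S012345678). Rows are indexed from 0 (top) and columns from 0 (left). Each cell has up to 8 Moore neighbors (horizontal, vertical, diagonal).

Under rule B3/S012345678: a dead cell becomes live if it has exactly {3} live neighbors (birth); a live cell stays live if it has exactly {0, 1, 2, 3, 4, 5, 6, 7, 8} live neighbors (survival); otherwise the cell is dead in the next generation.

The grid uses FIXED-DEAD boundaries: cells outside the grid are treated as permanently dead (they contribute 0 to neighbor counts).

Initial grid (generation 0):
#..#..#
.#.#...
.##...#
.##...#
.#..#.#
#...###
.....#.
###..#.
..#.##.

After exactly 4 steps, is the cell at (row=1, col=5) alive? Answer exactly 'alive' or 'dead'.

Answer: dead

Derivation:
Simulating step by step:
Generation 0 (given above): 26 live cells
Generation 1: 39 live cells
#.##..#
##.#...
####..#
####..#
#####.#
#...###
#....#.
####.##
..####.
Generation 2: 45 live cells
#.##..#
##.##..
#####.#
####..#
#####.#
#.#.###
#.##.#.
####.##
..#####
Generation 3: 46 live cells
#.###.#
##.##..
#####.#
####..#
#####.#
#.#.###
#.##.#.
####.##
..#####
Generation 4: 47 live cells
#.#####
##.##..
#####.#
####..#
#####.#
#.#.###
#.##.#.
####.##
..#####

Cell (1,5) at generation 4: 0 -> dead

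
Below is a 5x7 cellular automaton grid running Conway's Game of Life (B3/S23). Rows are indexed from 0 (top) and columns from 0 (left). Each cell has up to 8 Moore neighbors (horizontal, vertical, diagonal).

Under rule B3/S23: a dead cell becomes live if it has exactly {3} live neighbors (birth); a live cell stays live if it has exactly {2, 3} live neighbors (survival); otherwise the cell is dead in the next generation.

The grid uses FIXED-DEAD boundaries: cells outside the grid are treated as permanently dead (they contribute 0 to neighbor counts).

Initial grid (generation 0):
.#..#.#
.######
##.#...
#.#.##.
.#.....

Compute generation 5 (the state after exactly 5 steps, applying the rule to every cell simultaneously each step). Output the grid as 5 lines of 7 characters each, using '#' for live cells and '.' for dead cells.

Answer: .....#.
...#.#.
.......
..###..
.......

Derivation:
Simulating step by step:
Generation 0 (given above): 17 live cells
Generation 1: 11 live cells
.#..#.#
......#
#.....#
#.###..
.#.....
Generation 2: 11 live cells
.....#.
......#
.#.#.#.
#.##...
.###...
Generation 3: 9 live cells
.......
....###
.#.##..
#......
.#.#...
Generation 4: 10 live cells
.....#.
...###.
...##..
##.##..
.......
Generation 5: 6 live cells
(generation 5 grid is the final answer)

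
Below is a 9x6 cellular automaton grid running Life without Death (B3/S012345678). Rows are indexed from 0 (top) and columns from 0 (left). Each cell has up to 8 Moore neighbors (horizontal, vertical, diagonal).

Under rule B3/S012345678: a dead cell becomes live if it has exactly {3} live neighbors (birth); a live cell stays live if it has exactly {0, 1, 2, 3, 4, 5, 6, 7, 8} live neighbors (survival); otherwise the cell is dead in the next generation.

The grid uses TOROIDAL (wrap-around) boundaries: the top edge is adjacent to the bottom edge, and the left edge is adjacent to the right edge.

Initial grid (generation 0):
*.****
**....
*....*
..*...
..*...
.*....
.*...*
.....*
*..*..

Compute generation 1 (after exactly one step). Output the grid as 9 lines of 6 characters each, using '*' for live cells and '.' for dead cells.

Answer: *.****
****..
*....*
.**...
.**...
***...
.*...*
....**
****..

Derivation:
Simulating step by step:
Generation 0 (given above): 17 live cells
Generation 1: 26 live cells
(generation 1 grid is the final answer)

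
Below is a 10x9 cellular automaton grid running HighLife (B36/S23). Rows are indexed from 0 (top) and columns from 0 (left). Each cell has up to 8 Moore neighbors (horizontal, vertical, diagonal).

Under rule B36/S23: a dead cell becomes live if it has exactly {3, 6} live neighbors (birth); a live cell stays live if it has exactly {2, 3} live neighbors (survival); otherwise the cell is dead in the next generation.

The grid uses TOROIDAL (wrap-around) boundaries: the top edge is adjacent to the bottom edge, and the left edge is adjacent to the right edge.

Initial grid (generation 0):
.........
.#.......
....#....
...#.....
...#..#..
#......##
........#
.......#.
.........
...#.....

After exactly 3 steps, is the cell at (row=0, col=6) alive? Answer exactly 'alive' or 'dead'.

Simulating step by step:
Generation 0 (given above): 11 live cells
Generation 1: 8 live cells
.........
.........
.........
...##....
.......##
#......##
#........
.........
.........
.........
Generation 2: 5 live cells
.........
.........
.........
.........
#......#.
#......#.
#........
.........
.........
.........
Generation 3: 3 live cells
.........
.........
.........
.........
.........
##.......
........#
.........
.........
.........

Cell (0,6) at generation 3: 0 -> dead

Answer: dead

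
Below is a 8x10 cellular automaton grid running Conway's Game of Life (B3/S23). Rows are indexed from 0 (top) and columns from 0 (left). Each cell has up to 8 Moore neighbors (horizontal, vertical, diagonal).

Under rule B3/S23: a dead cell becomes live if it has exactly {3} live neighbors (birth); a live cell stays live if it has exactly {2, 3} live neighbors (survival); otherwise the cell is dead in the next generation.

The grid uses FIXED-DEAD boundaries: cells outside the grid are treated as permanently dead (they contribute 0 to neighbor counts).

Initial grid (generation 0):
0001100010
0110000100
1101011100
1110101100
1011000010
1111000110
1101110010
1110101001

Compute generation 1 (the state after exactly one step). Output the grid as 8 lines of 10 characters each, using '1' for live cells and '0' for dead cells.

Answer: 0011000000
1100010110
0001110010
0000100010
0000101010
0000000111
0000011011
1010100000

Derivation:
Simulating step by step:
Generation 0 (given above): 40 live cells
Generation 1: 26 live cells
(generation 1 grid is the final answer)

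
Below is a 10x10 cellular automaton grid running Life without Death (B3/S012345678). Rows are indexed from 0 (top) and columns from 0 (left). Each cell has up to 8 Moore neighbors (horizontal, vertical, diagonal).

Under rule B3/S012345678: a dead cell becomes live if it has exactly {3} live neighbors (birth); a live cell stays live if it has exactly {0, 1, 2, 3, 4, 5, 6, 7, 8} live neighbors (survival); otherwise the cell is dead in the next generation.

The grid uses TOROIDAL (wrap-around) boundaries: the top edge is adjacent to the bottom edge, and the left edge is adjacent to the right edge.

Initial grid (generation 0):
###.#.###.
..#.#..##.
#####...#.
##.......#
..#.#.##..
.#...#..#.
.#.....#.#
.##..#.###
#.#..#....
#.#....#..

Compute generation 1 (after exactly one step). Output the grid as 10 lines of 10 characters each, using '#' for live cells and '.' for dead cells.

Answer: ###.#####.
..#.#.###.
#####..##.
##..##.###
..#.######
###..#..#.
.#.....#.#
.##..#.###
#.##.#.#..
#.#..#.##.

Derivation:
Simulating step by step:
Generation 0 (given above): 42 live cells
Generation 1: 58 live cells
(generation 1 grid is the final answer)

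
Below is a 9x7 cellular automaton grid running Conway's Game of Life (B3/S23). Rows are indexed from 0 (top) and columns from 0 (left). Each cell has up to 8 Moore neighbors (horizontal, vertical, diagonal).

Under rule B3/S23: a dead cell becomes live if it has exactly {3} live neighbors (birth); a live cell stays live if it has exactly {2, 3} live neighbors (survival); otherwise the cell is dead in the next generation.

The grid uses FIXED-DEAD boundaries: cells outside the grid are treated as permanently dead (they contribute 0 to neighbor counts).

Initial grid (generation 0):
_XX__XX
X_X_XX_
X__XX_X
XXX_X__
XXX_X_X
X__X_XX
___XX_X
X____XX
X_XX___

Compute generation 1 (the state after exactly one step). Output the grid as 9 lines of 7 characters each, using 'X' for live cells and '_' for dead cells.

Simulating step by step:
Generation 0 (given above): 34 live cells
Generation 1: 20 live cells
(generation 1 grid is the final answer)

Answer: _XXXXXX
X_X____
X______
____X__
____X_X
X_____X
___X___
_XX__XX
_X_____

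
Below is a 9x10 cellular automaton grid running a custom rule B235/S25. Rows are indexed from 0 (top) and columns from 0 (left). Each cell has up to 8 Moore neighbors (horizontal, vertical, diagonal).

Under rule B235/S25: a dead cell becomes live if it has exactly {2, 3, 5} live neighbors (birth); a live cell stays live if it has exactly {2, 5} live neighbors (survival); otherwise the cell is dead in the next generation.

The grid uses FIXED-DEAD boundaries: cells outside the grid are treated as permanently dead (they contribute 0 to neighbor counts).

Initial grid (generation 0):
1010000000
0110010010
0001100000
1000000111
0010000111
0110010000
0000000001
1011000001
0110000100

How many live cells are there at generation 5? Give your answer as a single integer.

Answer: 53

Derivation:
Simulating step by step:
Generation 0 (given above): 27 live cells
Generation 1: 39 live cells
0011000000
1000100000
1111111101
0111101010
1011001010
0111001101
1001100010
0001000010
1001000010
Generation 2: 39 live cells
0101100000
1110001110
0110110010
0000100001
1000000001
1011011001
0110011001
1110000111
0010100101
Generation 3: 54 live cells
1001011110
0111001011
1000101001
1111110011
0111111011
1101100111
0010100010
1100110010
1011001111
Generation 4: 35 live cells
0101110001
1000010000
0000011010
0110000000
1000010101
1000111010
0101001000
1001001100
1011111001
Generation 5: 53 live cells
1010011000
0111100111
1110111100
1100110111
1011100110
1111000011
1111010110
1010110010
0110000110
Population at generation 5: 53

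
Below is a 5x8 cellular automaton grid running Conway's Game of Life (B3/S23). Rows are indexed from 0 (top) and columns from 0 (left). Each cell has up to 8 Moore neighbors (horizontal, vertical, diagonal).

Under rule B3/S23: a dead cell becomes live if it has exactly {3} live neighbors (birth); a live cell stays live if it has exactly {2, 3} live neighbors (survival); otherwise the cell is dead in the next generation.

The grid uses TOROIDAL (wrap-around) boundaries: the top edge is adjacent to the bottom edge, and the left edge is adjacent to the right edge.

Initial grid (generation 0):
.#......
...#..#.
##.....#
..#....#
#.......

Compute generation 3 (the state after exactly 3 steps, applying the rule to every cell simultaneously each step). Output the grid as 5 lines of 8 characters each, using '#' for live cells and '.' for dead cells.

Answer: .#.....#
.###..##
.###.##.
.#.....#
.#......

Derivation:
Simulating step by step:
Generation 0 (given above): 9 live cells
Generation 1: 11 live cells
........
.##....#
###...##
.......#
##......
Generation 2: 9 live cells
..#.....
..#...##
..#...#.
..#...#.
#.......
Generation 3: 15 live cells
(generation 3 grid is the final answer)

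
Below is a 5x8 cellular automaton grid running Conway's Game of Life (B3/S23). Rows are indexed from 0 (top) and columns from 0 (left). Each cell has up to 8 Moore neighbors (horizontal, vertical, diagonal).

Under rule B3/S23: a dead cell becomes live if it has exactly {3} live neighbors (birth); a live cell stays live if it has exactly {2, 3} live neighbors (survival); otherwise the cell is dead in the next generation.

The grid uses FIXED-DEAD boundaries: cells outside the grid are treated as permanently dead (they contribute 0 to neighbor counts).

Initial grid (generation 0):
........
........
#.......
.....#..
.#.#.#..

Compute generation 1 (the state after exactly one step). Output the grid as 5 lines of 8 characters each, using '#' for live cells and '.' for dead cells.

Simulating step by step:
Generation 0 (given above): 5 live cells
Generation 1: 2 live cells
(generation 1 grid is the final answer)

Answer: ........
........
........
....#...
....#...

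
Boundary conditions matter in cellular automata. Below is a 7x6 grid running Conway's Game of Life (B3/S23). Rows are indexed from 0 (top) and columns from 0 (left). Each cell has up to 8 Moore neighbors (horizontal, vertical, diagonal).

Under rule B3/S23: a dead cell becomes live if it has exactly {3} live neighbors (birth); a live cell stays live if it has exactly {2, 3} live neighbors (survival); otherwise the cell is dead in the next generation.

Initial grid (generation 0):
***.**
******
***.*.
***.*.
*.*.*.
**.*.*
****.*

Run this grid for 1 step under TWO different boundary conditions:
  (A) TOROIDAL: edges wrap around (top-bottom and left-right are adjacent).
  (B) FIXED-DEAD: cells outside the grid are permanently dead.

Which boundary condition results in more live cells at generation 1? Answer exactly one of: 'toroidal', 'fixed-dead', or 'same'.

Under TOROIDAL boundary, generation 1:
......
......
......
....*.
....*.
......
......
Population = 2

Under FIXED-DEAD boundary, generation 1:
*....*
......
......
....**
....**
.....*
*..*..
Population = 9

Comparison: toroidal=2, fixed-dead=9 -> fixed-dead

Answer: fixed-dead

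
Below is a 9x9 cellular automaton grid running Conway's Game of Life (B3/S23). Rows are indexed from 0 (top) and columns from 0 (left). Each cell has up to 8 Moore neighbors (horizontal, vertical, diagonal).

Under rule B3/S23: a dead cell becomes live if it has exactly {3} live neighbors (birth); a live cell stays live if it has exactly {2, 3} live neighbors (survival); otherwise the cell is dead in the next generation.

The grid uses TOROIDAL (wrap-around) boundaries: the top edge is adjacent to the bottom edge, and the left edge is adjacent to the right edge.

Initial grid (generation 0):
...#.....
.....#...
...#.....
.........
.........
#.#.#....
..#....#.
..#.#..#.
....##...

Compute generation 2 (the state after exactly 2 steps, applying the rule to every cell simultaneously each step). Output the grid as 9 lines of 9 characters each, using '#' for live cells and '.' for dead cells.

Answer: .....#...
.........
.........
.........
.........
..#......
..####...
...##.#..
.........

Derivation:
Simulating step by step:
Generation 0 (given above): 13 live cells
Generation 1: 11 live cells
.....#...
....#....
.........
.........
.........
.#.#.....
..#.....#
....###..
....##...
Generation 2: 9 live cells
(generation 2 grid is the final answer)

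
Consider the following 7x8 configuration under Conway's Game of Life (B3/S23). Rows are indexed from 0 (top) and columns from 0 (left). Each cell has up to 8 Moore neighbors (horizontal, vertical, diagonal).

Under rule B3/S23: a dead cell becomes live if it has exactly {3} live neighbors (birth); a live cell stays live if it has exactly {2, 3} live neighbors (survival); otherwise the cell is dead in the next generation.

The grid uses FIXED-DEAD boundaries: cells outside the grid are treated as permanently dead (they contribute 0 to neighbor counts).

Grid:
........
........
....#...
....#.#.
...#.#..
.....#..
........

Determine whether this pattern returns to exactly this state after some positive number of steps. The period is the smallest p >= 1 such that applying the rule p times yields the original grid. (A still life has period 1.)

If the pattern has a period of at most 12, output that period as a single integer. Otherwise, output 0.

Answer: 2

Derivation:
Simulating and comparing each generation to the original:
Gen 0 (original, given above): 6 live cells
Gen 1: 6 live cells, differs from original
Gen 2: 6 live cells, MATCHES original -> period = 2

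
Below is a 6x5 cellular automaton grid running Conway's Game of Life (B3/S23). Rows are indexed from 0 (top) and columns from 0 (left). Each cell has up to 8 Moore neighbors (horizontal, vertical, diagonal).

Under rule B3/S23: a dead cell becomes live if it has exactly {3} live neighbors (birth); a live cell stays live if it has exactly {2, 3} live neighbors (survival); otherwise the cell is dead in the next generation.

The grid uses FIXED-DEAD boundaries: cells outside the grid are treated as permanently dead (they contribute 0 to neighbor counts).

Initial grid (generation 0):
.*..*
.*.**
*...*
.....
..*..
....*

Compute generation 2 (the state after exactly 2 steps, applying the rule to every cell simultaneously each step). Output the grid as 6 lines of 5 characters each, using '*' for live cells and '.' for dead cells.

Simulating step by step:
Generation 0 (given above): 9 live cells
Generation 1: 10 live cells
..***
*****
...**
.....
.....
.....
Generation 2: 4 live cells
(generation 2 grid is the final answer)

Answer: ....*
.*...
.*..*
.....
.....
.....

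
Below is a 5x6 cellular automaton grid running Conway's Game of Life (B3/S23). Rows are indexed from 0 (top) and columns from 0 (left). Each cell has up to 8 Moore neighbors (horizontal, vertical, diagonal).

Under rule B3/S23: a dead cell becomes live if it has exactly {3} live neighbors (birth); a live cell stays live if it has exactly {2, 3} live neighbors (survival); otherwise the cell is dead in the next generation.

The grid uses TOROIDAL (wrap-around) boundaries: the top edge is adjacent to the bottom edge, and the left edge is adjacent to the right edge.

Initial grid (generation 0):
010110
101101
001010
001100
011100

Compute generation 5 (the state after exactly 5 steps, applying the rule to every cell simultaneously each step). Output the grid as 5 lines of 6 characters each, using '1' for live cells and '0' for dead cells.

Answer: 100001
100011
100010
100100
100011

Derivation:
Simulating step by step:
Generation 0 (given above): 14 live cells
Generation 1: 7 live cells
000001
100001
000011
000010
010000
Generation 2: 6 live cells
000001
100000
100010
000011
000000
Generation 3: 7 live cells
000000
100000
100010
000011
000011
Generation 4: 8 live cells
000001
000001
100010
100100
000011
Generation 5: 12 live cells
(generation 5 grid is the final answer)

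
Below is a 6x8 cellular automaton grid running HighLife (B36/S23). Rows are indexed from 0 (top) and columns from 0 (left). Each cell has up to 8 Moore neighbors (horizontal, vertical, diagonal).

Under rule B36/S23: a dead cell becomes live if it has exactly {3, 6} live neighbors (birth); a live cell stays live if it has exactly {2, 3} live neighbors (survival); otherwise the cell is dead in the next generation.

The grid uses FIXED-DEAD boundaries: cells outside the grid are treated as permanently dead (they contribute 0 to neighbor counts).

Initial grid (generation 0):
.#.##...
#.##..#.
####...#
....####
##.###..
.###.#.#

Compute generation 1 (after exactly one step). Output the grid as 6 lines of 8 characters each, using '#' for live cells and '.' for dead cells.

Simulating step by step:
Generation 0 (given above): 26 live cells
Generation 1: 17 live cells
(generation 1 grid is the final answer)

Answer: .#.##...
##......
#......#
.......#
##....##
##.#.##.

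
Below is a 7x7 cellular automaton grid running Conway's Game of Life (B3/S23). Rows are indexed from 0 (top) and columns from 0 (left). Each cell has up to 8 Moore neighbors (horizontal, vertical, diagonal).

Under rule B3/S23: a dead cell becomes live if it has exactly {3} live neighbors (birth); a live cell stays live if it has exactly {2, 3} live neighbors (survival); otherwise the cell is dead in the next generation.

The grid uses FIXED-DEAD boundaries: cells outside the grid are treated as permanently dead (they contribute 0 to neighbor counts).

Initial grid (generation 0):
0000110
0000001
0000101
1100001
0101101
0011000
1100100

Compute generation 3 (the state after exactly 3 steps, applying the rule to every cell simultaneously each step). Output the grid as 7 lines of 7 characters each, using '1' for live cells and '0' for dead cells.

Simulating step by step:
Generation 0 (given above): 17 live cells
Generation 1: 20 live cells
0000010
0000101
0000001
1111101
1101110
1000010
0111000
Generation 2: 13 live cells
0000010
0000001
0110101
1000001
0000001
1000010
0110000
Generation 3: 9 live cells
(generation 3 grid is the final answer)

Answer: 0000000
0000001
0100001
0100001
0000011
0100000
0100000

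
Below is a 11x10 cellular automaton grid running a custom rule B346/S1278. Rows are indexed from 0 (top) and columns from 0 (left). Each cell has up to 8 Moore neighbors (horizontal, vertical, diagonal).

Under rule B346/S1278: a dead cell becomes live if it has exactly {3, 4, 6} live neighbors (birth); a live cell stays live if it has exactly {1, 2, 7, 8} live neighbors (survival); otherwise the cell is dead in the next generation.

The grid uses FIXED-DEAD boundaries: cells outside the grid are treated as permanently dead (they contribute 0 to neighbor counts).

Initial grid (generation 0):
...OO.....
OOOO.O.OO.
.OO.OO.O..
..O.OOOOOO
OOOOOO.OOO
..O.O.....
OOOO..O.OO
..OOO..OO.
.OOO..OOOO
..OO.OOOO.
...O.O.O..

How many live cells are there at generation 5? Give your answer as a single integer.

Answer: 47

Derivation:
Simulating step by step:
Generation 0 (given above): 60 live cells
Generation 1: 39 live cells
.OO.......
O...O.OOO.
O..O....OO
OO........
O.........
O....OOO.O
O...OOOO.O
OOO..OO...
.....O.O..
.O.......O
..OOOO..O.
Generation 2: 48 live cells
.OO....O..
OOOOO.O..O
.O.O...O.O
..........
.O....O...
OO..O...OO
......O.OO
O.O.O..OO.
OOO..OOO..
.OOOOOO.OO
..OOOO..O.
Generation 3: 40 live cells
O..O...O..
....O.OOOO
O...O..OOO
..O.......
OO........
OO...O.O..
OO.O.OO...
O.OOOO...O
...O.....O
O........O
.O....OOOO
Generation 4: 36 live cells
...O..O.O.
...OOO....
...OOOO...
OOO.....O.
..O.......
..O.OOOO..
....O.....
OO....O..O
.OO.O...OO
O......O..
.O....OO.O
Generation 5: 47 live cells
...OOOO...
..O...OO..
.OO...O...
O..OOO....
...O.OOO..
..OOO.OO..
.O.OO.OO..
O.OO.O..OO
O.O....O.O
OOO...O..O
.O....OOO.
Population at generation 5: 47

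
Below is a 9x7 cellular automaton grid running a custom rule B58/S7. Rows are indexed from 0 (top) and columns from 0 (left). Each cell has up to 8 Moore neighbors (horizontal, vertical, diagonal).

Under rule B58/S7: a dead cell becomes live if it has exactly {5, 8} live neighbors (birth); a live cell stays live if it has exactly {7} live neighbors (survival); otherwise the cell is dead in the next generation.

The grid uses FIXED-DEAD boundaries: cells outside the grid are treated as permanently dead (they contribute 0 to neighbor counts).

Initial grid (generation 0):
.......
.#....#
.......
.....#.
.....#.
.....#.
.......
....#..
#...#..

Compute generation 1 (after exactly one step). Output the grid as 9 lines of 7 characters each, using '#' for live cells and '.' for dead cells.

Answer: .......
.......
.......
.......
.......
.......
.......
.......
.......

Derivation:
Simulating step by step:
Generation 0 (given above): 8 live cells
Generation 1: 0 live cells
(generation 1 grid is the final answer)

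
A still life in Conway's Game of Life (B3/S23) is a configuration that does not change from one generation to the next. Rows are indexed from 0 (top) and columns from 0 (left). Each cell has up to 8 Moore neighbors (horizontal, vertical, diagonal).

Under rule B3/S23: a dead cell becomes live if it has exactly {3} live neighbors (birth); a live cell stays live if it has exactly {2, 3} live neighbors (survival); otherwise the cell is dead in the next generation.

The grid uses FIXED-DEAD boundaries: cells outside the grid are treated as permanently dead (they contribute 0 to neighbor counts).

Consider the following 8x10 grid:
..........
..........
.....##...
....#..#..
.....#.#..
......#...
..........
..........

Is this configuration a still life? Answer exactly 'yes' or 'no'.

Compute generation 1 and compare to generation 0 (given above):
Generation 1:
..........
..........
.....##...
....#..#..
.....#.#..
......#...
..........
..........
The grids are IDENTICAL -> still life.

Answer: yes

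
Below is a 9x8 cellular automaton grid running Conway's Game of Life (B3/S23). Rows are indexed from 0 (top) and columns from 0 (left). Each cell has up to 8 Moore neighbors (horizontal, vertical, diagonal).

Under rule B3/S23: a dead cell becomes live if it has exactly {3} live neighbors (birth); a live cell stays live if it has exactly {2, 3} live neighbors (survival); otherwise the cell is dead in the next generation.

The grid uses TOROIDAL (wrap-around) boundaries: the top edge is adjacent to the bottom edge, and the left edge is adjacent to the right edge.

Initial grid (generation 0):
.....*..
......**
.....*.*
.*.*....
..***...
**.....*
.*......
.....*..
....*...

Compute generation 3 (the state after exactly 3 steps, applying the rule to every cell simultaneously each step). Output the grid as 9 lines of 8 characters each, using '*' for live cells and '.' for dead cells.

Simulating step by step:
Generation 0 (given above): 16 live cells
Generation 1: 15 live cells
.....**.
.....*.*
*......*
...*....
...**...
**.*....
.*......
........
....**..
Generation 2: 20 live cells
........
*....*.*
*.....**
...**...
...**...
**.**...
***.....
........
....***.
Generation 3: 20 live cells
(generation 3 grid is the final answer)

Answer: ....*..*
*.......
*...***.
...***.*
.....*..
*...*...
*.**....
.*...*..
.....*..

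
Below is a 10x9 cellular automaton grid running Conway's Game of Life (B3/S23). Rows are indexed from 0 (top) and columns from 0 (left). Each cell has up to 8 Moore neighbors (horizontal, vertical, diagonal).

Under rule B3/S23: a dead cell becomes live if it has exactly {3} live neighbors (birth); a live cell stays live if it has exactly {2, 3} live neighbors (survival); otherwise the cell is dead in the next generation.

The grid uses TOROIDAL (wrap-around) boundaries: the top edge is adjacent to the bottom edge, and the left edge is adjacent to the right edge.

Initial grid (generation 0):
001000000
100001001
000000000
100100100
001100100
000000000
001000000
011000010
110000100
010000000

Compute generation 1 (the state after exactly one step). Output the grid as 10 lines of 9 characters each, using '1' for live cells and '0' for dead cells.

Simulating step by step:
Generation 0 (given above): 18 live cells
Generation 1: 18 live cells
(generation 1 grid is the final answer)

Answer: 110000000
000000000
100000001
001100000
001100000
001100000
011000000
101000000
100000000
111000000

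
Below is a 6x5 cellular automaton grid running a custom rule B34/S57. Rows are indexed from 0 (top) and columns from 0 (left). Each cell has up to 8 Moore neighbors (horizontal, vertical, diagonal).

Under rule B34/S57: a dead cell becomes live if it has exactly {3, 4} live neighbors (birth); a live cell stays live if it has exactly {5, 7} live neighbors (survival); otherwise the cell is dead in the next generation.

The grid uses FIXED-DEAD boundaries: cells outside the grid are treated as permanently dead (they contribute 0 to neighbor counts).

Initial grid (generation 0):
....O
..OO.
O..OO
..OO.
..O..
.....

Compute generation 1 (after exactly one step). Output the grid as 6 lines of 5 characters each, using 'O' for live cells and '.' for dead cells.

Answer: ...O.
....O
.O.O.
.O..O
...O.
.....

Derivation:
Simulating step by step:
Generation 0 (given above): 9 live cells
Generation 1: 7 live cells
(generation 1 grid is the final answer)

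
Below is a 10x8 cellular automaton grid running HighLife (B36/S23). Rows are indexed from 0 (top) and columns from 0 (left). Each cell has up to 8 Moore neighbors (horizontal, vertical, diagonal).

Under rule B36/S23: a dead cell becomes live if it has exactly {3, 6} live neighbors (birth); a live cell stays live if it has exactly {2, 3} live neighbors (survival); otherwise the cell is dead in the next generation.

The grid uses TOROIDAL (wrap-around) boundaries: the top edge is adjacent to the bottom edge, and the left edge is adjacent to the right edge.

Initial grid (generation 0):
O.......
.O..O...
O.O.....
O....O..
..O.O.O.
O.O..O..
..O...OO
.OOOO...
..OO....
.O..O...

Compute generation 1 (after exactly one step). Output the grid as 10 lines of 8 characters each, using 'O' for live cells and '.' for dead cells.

Simulating step by step:
Generation 0 (given above): 24 live cells
Generation 1: 24 live cells
(generation 1 grid is the final answer)

Answer: OO......
OO......
O.......
...O.O.O
...OO.OO
..O..O..
O...OOOO
.O..O...
........
.OOO....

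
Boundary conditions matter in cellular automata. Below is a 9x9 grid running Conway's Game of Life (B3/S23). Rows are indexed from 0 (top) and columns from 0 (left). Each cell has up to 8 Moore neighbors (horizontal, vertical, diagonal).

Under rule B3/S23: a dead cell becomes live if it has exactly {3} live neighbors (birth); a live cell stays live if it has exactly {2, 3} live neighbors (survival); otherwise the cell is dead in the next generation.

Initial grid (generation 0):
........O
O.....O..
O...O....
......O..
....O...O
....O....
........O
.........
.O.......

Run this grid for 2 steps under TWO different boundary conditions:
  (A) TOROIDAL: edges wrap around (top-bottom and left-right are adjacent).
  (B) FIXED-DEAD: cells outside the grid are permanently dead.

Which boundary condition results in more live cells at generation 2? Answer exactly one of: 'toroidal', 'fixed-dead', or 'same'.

Answer: toroidal

Derivation:
Under TOROIDAL boundary, generation 2:
O.......O
O.......O
.........
....OOO..
.........
.........
.........
.........
.........
Population = 7

Under FIXED-DEAD boundary, generation 2:
.........
.........
.........
....OOO..
.........
.........
.........
.........
.........
Population = 3

Comparison: toroidal=7, fixed-dead=3 -> toroidal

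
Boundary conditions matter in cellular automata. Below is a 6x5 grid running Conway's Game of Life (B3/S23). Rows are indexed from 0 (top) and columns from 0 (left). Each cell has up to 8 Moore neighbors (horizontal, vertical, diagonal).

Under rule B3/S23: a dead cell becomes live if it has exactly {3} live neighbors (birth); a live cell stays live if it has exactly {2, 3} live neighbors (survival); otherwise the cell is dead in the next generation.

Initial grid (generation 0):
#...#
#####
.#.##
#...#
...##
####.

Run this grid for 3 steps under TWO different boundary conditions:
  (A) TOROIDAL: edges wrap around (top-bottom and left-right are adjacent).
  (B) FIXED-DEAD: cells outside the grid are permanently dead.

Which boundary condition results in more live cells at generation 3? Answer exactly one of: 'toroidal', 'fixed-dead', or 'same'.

Answer: fixed-dead

Derivation:
Under TOROIDAL boundary, generation 3:
.....
.....
.....
.....
.....
.....
Population = 0

Under FIXED-DEAD boundary, generation 3:
.....
.....
.....
.....
..#.#
..###
Population = 5

Comparison: toroidal=0, fixed-dead=5 -> fixed-dead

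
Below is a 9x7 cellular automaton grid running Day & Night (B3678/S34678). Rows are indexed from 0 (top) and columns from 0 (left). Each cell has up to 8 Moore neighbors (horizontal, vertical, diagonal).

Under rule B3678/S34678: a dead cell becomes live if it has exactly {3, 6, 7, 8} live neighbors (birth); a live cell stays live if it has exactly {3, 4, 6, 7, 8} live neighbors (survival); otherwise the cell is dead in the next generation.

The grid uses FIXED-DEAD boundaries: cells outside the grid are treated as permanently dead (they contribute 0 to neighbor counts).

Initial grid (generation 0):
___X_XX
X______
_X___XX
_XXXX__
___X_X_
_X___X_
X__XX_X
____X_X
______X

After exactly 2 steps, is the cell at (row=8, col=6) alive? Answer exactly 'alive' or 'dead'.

Answer: dead

Derivation:
Simulating step by step:
Generation 0 (given above): 22 live cells
Generation 1: 18 live cells
_______
____X__
XX_XX__
__XXX_X
_X_X___
__XX_XX
____X__
___X___
_____X_
Generation 2: 13 live cells
_______
___X___
____X__
X___XX_
__X___X
__XX___
__X_XX_
____X__
_______

Cell (8,6) at generation 2: 0 -> dead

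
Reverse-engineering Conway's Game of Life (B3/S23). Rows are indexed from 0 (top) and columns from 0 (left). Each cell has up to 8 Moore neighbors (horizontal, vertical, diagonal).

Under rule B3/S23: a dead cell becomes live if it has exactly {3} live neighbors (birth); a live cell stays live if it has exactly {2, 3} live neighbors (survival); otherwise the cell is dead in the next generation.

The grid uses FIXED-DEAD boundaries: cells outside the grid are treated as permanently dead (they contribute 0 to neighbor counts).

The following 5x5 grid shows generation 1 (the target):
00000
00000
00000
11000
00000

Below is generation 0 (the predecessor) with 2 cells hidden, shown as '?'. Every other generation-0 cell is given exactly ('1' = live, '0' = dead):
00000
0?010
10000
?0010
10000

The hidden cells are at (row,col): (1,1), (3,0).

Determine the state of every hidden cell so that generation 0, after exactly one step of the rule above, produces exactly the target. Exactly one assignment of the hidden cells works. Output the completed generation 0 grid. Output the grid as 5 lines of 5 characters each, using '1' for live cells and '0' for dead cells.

Answer: 00000
00010
10000
10010
10000

Derivation:
Hidden generation-0 cells (in order): (1,1), (3,0).
A hidden cell only influences target cells in its own 3x3 neighborhood. Try each of the 2^2 = 4 assignments, step the completed generation 0 forward once under B3/S23, and compare with the target:
  (1,1)=0 (3,0)=0 -> step gives (3,0)='0' but target has '1' -> reject
  (1,1)=0 (3,0)=1 -> step reproduces the target at every cell -> ACCEPT
  (1,1)=1 (3,0)=0 -> step gives (2,2)='1' but target has '0' -> reject
  (1,1)=1 (3,0)=1 -> step gives (2,0)='1' but target has '0' -> reject
Unique solution: (1,1)=dead, (3,0)=live.
Check: live-neighbor counts of every cell in the completed generation 0:
00111
11101
12222
23101
12111
Applying B3/S23 to generation 0 with these counts gives:
00000
00000
00000
11000
00000
which matches the target exactly.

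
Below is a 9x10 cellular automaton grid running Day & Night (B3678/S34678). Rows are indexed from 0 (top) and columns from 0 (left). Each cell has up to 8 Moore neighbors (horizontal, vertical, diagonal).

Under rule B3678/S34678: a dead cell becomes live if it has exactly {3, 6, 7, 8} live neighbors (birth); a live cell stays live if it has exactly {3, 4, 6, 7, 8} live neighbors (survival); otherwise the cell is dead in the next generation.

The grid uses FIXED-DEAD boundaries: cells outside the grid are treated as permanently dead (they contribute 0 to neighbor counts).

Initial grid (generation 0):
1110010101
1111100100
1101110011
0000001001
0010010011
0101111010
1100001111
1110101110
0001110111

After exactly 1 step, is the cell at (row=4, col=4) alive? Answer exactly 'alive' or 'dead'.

Simulating step by step:
Generation 0 (given above): 50 live cells
Generation 1: 48 live cells
1010101010
0110000001
1101111110
0111000101
0001010011
1100111100
1000010101
1110100110
0111110110

Cell (4,4) at generation 1: 0 -> dead

Answer: dead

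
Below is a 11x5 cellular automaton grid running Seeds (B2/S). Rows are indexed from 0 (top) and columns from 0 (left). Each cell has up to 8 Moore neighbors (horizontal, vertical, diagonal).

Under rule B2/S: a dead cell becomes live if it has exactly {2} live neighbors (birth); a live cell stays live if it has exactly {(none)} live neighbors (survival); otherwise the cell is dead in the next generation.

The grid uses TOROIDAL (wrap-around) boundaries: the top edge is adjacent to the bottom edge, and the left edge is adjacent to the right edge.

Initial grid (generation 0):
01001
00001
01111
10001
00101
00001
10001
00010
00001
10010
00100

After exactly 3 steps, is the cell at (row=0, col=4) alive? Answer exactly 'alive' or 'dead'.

Answer: dead

Derivation:
Simulating step by step:
Generation 0 (given above): 19 live cells
Generation 1: 7 live cells
00100
00000
00000
00000
01000
01000
00000
00000
10100
01100
00000
Generation 2: 9 live cells
00000
00000
00000
00000
10100
10100
00000
01000
00010
10010
00010
Generation 3: 11 live cells
00000
00000
00000
01000
00011
00011
10100
00100
11000
00000
00100

Cell (0,4) at generation 3: 0 -> dead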